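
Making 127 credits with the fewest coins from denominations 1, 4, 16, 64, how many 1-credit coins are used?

Use the largest denomination that fits, subtract, and repeat.
127 − 1×64→63 − 3×16→15 − 3×4→3 − 3×1→0
Count of 1: 3

3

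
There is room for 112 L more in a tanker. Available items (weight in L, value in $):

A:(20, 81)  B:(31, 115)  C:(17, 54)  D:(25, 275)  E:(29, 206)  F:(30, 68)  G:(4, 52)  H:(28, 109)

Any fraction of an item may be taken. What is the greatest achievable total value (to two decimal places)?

Sort by value per unit weight and fill in that order.
Order: G (52/4=13.00) > D (275/25=11.00) > E (206/29=7.10) > A (81/20=4.05) > H (109/28=3.89) > B (115/31=3.71) > C (54/17=3.18) > F (68/30=2.27)
Fill: take G (4 @ 52) → take D (25 @ 275) → take E (29 @ 206) → take A (20 @ 81) → take H (28 @ 109) → take 6/31 of B → 22.26; 112/112 used.
Total value = 745.26

745.26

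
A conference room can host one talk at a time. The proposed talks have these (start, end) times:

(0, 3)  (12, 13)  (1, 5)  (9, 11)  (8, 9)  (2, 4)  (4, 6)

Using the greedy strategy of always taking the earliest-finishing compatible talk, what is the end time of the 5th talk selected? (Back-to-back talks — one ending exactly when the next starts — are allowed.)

13

By end time: (0,3), (2,4), (1,5), (4,6), (8,9), (9,11), (12,13).
Pick (0,3); next start ≥ 3 → (4,6); next start ≥ 6 → (8,9); next start ≥ 9 → (9,11); next start ≥ 11 → (12,13).
Selected: (0,3) (4,6) (8,9) (9,11) (12,13)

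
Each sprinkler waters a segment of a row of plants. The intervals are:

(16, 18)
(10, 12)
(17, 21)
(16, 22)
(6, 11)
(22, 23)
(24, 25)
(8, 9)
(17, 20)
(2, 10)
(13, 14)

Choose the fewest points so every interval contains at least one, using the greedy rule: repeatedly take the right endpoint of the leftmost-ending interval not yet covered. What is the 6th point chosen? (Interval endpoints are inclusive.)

Sort by right endpoint; whenever an interval is uncovered, place a point at its right end.
Sorted: [8,9] [2,10] [6,11] [10,12] [13,14] [16,18] [17,20] [17,21] [16,22] [22,23] [24,25]
{[8,9],[2,10],[6,11]} hit by 9; {[10,12]} hit by 12; {[13,14]} hit by 14; {[16,18],[17,20],[17,21],[16,22]} hit by 18; {[22,23]} hit by 23; {[24,25]} hit by 25.
Points: 9, 12, 14, 18, 23, 25 (6 total).

25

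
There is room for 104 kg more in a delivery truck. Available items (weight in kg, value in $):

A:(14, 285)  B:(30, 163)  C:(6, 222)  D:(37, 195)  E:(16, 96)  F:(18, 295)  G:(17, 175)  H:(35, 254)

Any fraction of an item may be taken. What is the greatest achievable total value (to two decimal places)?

Order: C (222/6=37.00) > A (285/14=20.36) > F (295/18=16.39) > G (175/17=10.29) > H (254/35=7.26) > E (96/16=6.00) > B (163/30=5.43) > D (195/37=5.27)
Fill: take C (6 @ 222) → take A (14 @ 285) → take F (18 @ 295) → take G (17 @ 175) → take H (35 @ 254) → take 14/16 of E → 84.00; 104/104 used.
Total value = 1315.00

1315.00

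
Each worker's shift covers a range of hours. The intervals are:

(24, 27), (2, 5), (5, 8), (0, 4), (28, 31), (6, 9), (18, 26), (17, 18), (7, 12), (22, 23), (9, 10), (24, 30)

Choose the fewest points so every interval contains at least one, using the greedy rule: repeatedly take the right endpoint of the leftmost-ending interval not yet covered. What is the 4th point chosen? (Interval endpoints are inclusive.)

18

Sorted: [0,4] [2,5] [5,8] [6,9] [9,10] [7,12] [17,18] [22,23] [18,26] [24,27] [24,30] [28,31]
{[0,4],[2,5]} hit by 4; {[5,8],[6,9]} hit by 8; {[9,10],[7,12]} hit by 10; {[17,18]} hit by 18; {[22,23],[18,26]} hit by 23; {[24,27],[24,30]} hit by 27; {[28,31]} hit by 31.
Points: 4, 8, 10, 18, 23, 27, 31 (7 total).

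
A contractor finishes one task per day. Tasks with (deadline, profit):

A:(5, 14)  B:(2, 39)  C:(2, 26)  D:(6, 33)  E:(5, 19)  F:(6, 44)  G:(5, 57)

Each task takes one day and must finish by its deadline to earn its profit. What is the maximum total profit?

Take jobs in profit order; each goes to the latest open slot no later than its deadline.
Profit order: G=57 F=44 B=39 D=33 C=26 E=19 A=14
Assign: G→slot 5, F→slot 6, B→slot 2, D→slot 4, C→slot 1, E→slot 3, A skipped.
Slots: [1:C] [2:B] [3:E] [4:D] [5:G] [6:F]
Profit = 26 + 39 + 19 + 33 + 57 + 44 = 218

218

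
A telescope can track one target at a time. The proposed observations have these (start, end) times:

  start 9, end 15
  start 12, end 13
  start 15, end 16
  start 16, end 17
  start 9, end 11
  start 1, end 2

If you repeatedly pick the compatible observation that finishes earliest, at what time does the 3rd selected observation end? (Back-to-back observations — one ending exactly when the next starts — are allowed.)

13

Order by finish time; keep every interval that doesn't clash with the previous kept one.
Sorted by end: (1,2)  (9,11)  (12,13)  (9,15)  (15,16)  (16,17)
take (1,2); take (9,11); take (12,13); take (15,16); take (16,17).
Selected: (1,2) (9,11) (12,13) (15,16) (16,17)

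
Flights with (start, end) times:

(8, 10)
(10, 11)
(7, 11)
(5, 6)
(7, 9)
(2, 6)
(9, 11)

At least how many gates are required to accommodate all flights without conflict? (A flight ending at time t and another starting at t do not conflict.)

3

The answer is the maximum number of intervals overlapping at any instant.
Events (time:±→running): 2:+→1 5:+→2 6:-→1 6:-→0 7:+→1 7:+→2 8:+→3 … peak 3.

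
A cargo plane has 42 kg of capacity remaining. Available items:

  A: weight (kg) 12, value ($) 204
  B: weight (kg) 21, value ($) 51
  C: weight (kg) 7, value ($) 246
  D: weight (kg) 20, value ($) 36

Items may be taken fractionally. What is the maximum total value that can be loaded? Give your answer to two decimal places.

Sort by value per unit weight and fill in that order.
Order: C (246/7=35.14) > A (204/12=17.00) > B (51/21=2.43) > D (36/20=1.80)
Fill: take C (7 @ 246) → take A (12 @ 204) → take B (21 @ 51) → take 2/20 of D → 3.60; 42/42 used.
Total value = 504.60

504.60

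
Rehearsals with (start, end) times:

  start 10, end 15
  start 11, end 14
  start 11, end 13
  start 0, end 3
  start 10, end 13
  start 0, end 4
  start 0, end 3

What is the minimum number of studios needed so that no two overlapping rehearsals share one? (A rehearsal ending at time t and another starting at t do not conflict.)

4

Count concurrent intervals with a sweep; the peak is the room count.
Events (time:±→running): 0:+→1 0:+→2 0:+→3 3:-→2 3:-→1 4:-→0 10:+→1 10:+→2 11:+→3 11:+→4 … peak 4.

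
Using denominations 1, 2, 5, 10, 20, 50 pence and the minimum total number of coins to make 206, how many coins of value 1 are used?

1

206 = 4×50 + 1×5 + 1×1
Count of 1: 1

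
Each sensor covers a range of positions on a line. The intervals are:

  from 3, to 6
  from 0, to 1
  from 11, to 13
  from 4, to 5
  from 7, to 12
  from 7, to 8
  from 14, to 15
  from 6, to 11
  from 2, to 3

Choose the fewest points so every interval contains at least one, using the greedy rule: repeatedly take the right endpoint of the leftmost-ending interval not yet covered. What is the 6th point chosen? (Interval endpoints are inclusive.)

15

Process intervals by earliest right end; each time one isn't hit yet, stab at its right endpoint.
By right end: [0,1]  [2,3]  [4,5]  [3,6]  [7,8]  [6,11]  [7,12]  [11,13]  [14,15]
[0,1] uncovered → point at 1; [2,3] uncovered → point at 3; [4,5] uncovered → point at 5; [7,8] uncovered → point at 8; [11,13] uncovered → point at 13; [14,15] uncovered → point at 15.
Points: 1, 3, 5, 8, 13, 15 (6 total).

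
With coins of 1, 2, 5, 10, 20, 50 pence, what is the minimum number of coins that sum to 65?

3

Greedy: take as many of the largest coin as possible, then repeat with the remainder.
65 − 1×50→15 − 1×10→5 − 1×5→0
Total coins = 1 + 1 + 1 = 3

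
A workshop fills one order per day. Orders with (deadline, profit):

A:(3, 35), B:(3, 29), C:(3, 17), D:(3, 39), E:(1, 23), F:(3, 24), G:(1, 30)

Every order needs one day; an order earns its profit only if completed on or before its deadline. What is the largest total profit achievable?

104

Sort by profit descending; place each in the latest free slot ≤ its deadline.
Profit order: D=39 A=35 G=30 B=29 F=24 E=23 C=17
Assign: D→slot 3, A→slot 2, G→slot 1, B skipped, F skipped, E skipped, C skipped.
Slots: [1:G] [2:A] [3:D]
Profit = 30 + 35 + 39 = 104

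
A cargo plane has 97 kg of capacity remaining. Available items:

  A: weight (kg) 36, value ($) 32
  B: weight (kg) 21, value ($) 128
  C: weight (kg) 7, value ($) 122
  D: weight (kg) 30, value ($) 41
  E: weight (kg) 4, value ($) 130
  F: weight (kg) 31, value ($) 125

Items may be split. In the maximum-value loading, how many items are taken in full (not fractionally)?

5

Greedy by value/weight ratio, highest first.
Ratios (sorted): E 32.50, C 17.43, B 6.10, F 4.03, D 1.37, A 0.89
take E (4 @ 130); take C (7 @ 122); take B (21 @ 128); take F (31 @ 125); take D (30 @ 41); take 4/36 of A → 3.56. Capacity used 97/97.
5 item(s) taken whole; one partial (take 4/36 of A).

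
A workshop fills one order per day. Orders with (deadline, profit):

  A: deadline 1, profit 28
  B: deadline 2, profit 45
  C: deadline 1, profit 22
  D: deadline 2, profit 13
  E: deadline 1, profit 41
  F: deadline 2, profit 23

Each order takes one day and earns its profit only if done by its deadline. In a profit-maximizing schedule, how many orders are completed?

2

By profit: B(d2,45), E(d1,41), A(d1,28), F(d2,23), C(d1,22), D(d2,13)
B→slot 2; E→slot 1; A skipped; F skipped; C skipped; D skipped.
2 of 6 scheduled.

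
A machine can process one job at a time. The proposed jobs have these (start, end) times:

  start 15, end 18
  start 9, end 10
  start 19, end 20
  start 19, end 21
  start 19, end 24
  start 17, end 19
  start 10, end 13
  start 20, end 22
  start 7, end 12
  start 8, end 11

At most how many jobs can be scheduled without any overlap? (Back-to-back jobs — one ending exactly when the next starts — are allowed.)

5

By end time: (9,10), (8,11), (7,12), (10,13), (15,18), (17,19), (19,20), (19,21), (20,22), (19,24).
Pick (9,10); next start ≥ 10 → (10,13); next start ≥ 13 → (15,18); next start ≥ 18 → (19,20); next start ≥ 20 → (20,22).
Selected 5 jobs.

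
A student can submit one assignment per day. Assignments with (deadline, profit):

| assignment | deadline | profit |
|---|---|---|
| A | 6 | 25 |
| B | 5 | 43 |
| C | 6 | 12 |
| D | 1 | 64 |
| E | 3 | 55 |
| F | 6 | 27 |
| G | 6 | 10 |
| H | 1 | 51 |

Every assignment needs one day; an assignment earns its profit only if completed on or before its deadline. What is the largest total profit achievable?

226

Sort by profit descending; place each in the latest free slot ≤ its deadline.
Profit order: D=64 E=55 H=51 B=43 F=27 A=25 C=12 G=10
Assign: D→slot 1, E→slot 3, H skipped, B→slot 5, F→slot 6, A→slot 4, C→slot 2, G skipped.
Slots: [1:D] [2:C] [3:E] [4:A] [5:B] [6:F]
Profit = 64 + 12 + 55 + 25 + 43 + 27 = 226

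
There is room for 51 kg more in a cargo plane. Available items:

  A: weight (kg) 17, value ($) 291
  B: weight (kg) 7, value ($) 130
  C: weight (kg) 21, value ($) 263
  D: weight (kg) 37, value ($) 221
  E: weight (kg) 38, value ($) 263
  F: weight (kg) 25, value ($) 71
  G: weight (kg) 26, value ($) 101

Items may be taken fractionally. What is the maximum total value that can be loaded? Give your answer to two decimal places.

Order: B (130/7=18.57) > A (291/17=17.12) > C (263/21=12.52) > E (263/38=6.92) > D (221/37=5.97) > G (101/26=3.88) > F (71/25=2.84)
Fill: take B (7 @ 130) → take A (17 @ 291) → take C (21 @ 263) → take 6/38 of E → 41.53; 51/51 used.
Total value = 725.53

725.53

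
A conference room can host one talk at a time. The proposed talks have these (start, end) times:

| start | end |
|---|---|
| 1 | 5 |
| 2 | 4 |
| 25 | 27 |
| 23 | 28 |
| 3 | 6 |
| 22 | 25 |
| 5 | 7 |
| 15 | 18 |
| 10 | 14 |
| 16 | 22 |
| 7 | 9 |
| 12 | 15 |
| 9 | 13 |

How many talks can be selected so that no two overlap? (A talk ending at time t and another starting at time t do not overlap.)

7

Greedy by earliest finish: after sorting by end time, pick each interval compatible with the last pick.
By end time: (2,4), (1,5), (3,6), (5,7), (7,9), (9,13), (10,14), (12,15), (15,18), (16,22), (22,25), (25,27), (23,28).
Pick (2,4); next start ≥ 4 → (5,7); next start ≥ 7 → (7,9); next start ≥ 9 → (9,13); next start ≥ 13 → (15,18); next start ≥ 18 → (22,25); next start ≥ 25 → (25,27).
Selected 7 talks.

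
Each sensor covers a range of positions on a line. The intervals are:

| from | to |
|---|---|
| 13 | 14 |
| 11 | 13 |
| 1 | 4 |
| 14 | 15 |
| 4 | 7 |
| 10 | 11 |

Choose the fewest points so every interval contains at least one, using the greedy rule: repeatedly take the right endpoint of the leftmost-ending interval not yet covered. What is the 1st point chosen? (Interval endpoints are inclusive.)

By right end: [1,4]  [4,7]  [10,11]  [11,13]  [13,14]  [14,15]
[1,4] uncovered → point at 4; [10,11] uncovered → point at 11; [13,14] uncovered → point at 14.
Points: 4, 11, 14 (3 total).

4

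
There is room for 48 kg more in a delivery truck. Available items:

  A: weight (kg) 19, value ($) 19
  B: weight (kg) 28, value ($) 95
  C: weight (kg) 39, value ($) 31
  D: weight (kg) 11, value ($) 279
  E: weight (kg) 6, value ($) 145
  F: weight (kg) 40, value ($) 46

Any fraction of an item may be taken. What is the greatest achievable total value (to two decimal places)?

522.45

Order: D (279/11=25.36) > E (145/6=24.17) > B (95/28=3.39) > F (46/40=1.15) > A (19/19=1.00) > C (31/39=0.79)
Fill: take D (11 @ 279) → take E (6 @ 145) → take B (28 @ 95) → take 3/40 of F → 3.45; 48/48 used.
Total value = 522.45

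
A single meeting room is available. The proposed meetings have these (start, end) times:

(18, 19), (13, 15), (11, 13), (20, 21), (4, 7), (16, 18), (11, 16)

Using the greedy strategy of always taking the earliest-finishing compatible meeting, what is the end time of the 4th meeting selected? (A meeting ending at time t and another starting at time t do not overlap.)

Greedy by earliest finish: after sorting by end time, pick each interval compatible with the last pick.
Sorted by end: (4,7)  (11,13)  (13,15)  (11,16)  (16,18)  (18,19)  (20,21)
take (4,7); take (11,13); take (13,15); take (16,18); take (18,19); take (20,21).
Selected: (4,7) (11,13) (13,15) (16,18) (18,19) (20,21)

18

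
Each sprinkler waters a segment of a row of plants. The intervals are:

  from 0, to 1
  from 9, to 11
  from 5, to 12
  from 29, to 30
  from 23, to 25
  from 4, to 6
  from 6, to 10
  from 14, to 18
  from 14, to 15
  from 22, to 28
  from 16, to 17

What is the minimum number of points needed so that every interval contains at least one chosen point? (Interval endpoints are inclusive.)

Process intervals by earliest right end; each time one isn't hit yet, stab at its right endpoint.
Sorted: [0,1] [4,6] [6,10] [9,11] [5,12] [14,15] [16,17] [14,18] [23,25] [22,28] [29,30]
{[0,1]} hit by 1; {[4,6],[6,10]} hit by 6; {[9,11],[5,12]} hit by 11; {[14,15]} hit by 15; {[16,17],[14,18]} hit by 17; {[23,25],[22,28]} hit by 25; {[29,30]} hit by 30.
Points: 1, 6, 11, 15, 17, 25, 30 (7 total).

7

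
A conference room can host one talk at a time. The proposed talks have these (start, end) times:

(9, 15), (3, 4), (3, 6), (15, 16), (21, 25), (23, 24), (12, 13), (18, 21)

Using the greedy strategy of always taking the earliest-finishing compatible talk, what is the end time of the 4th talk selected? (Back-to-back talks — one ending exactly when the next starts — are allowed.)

Sorted by end: (3,4)  (3,6)  (12,13)  (9,15)  (15,16)  (18,21)  (23,24)  (21,25)
take (3,4); take (12,13); take (15,16); take (18,21); take (23,24); skip (21,25).
Selected: (3,4) (12,13) (15,16) (18,21) (23,24)

21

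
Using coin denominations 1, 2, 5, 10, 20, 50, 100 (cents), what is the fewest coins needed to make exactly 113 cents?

4

113 − 1×100→13 − 1×10→3 − 1×2→1 − 1×1→0
Total coins = 1 + 1 + 1 + 1 = 4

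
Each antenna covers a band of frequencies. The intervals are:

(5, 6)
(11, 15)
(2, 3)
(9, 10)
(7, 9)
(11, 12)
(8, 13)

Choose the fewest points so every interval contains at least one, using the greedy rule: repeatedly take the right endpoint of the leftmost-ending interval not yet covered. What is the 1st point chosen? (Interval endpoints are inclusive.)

Sort by right endpoint; whenever an interval is uncovered, place a point at its right end.
By right end: [2,3]  [5,6]  [7,9]  [9,10]  [11,12]  [8,13]  [11,15]
[2,3] uncovered → point at 3; [5,6] uncovered → point at 6; [7,9] uncovered → point at 9; [11,12] uncovered → point at 12.
Points: 3, 6, 9, 12 (4 total).

3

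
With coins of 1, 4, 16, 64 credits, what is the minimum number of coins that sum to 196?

4

196 − 3×64→4 − 1×4→0
Total coins = 3 + 1 = 4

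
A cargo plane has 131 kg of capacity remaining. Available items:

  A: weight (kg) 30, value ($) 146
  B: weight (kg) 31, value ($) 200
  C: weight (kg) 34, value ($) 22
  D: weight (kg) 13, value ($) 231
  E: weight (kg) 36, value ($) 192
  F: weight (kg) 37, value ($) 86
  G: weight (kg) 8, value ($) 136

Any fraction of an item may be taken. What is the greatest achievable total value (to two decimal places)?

Greedy by value/weight ratio, highest first.
Order: D (231/13=17.77) > G (136/8=17.00) > B (200/31=6.45) > E (192/36=5.33) > A (146/30=4.87) > F (86/37=2.32) > C (22/34=0.65)
Fill: take D (13 @ 231) → take G (8 @ 136) → take B (31 @ 200) → take E (36 @ 192) → take A (30 @ 146) → take 13/37 of F → 30.22; 131/131 used.
Total value = 935.22

935.22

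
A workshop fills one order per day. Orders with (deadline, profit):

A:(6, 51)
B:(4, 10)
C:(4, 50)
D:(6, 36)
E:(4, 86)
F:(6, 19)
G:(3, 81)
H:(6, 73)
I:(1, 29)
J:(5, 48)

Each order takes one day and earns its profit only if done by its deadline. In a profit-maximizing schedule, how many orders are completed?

6

By profit: E(d4,86), G(d3,81), H(d6,73), A(d6,51), C(d4,50), J(d5,48), D(d6,36), I(d1,29), F(d6,19), B(d4,10)
E→slot 4; G→slot 3; H→slot 6; A→slot 5; C→slot 2; J→slot 1; D skipped; I skipped; F skipped; B skipped.
6 of 10 scheduled.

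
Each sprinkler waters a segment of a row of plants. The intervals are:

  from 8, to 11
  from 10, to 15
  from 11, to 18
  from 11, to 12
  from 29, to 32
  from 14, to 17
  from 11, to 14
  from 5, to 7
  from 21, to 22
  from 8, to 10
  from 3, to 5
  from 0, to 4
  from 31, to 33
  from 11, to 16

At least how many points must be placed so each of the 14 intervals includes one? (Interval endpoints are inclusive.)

7

Sort by right endpoint; whenever an interval is uncovered, place a point at its right end.
By right end: [0,4]  [3,5]  [5,7]  [8,10]  [8,11]  [11,12]  [11,14]  [10,15]  [11,16]  [14,17]  [11,18]  [21,22]  [29,32]  [31,33]
[0,4] uncovered → point at 4; [5,7] uncovered → point at 7; [8,10] uncovered → point at 10; [11,12] uncovered → point at 12; [14,17] uncovered → point at 17; [21,22] uncovered → point at 22; [29,32] uncovered → point at 32.
Points: 4, 7, 10, 12, 17, 22, 32 (7 total).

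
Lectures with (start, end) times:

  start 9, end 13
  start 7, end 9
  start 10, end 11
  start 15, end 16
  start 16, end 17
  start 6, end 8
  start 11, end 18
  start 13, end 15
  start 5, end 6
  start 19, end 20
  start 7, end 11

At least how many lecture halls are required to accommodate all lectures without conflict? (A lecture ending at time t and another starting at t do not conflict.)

The answer is the maximum number of intervals overlapping at any instant.
Events (time:±→running): 5:+→1 6:-→0 6:+→1 7:+→2 7:+→3 … peak 3.

3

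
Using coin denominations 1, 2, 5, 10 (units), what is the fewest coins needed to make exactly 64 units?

8

Use the largest denomination that fits, subtract, and repeat.
64 − 6×10→4 − 2×2→0
Total coins = 6 + 2 = 8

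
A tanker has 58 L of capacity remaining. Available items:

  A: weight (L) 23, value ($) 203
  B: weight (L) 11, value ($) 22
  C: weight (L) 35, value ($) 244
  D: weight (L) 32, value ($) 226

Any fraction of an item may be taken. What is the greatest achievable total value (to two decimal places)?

449.91

Sort by value per unit weight and fill in that order.
Ratios (sorted): A 8.83, D 7.06, C 6.97, B 2.00
take A (23 @ 203); take D (32 @ 226); take 3/35 of C → 20.91. Capacity used 58/58.
Total value = 449.91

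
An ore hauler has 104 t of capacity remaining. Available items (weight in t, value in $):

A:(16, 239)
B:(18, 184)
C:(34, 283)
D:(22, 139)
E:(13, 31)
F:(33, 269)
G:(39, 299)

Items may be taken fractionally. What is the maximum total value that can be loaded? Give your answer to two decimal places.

Order: A (239/16=14.94) > B (184/18=10.22) > C (283/34=8.32) > F (269/33=8.15) > G (299/39=7.67) > D (139/22=6.32) > E (31/13=2.38)
Fill: take A (16 @ 239) → take B (18 @ 184) → take C (34 @ 283) → take F (33 @ 269) → take 3/39 of G → 23.00; 104/104 used.
Total value = 998.00

998.00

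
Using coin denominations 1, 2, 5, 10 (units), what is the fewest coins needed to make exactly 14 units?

3

14 − 1×10→4 − 2×2→0
Total coins = 1 + 2 = 3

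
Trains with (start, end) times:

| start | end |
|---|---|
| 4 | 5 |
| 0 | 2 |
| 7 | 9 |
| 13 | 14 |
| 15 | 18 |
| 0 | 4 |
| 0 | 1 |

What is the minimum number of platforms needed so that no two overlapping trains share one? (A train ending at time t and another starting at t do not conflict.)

3

Count concurrent intervals with a sweep; the peak is the room count.
starts: [0, 0, 0, 4, 7, 13, 15]
ends:   [1, 2, 4, 5, 9, 14, 18]
s0→1 s0→2 s0→3  — peak 3.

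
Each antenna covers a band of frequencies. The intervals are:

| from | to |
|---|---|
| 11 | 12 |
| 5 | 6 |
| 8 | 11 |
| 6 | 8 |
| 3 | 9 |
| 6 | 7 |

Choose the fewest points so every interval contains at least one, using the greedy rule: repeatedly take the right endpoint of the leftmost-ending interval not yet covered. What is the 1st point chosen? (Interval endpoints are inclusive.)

Sorted: [5,6] [6,7] [6,8] [3,9] [8,11] [11,12]
{[5,6],[6,7],[6,8],[3,9]} hit by 6; {[8,11],[11,12]} hit by 11.
Points: 6, 11 (2 total).

6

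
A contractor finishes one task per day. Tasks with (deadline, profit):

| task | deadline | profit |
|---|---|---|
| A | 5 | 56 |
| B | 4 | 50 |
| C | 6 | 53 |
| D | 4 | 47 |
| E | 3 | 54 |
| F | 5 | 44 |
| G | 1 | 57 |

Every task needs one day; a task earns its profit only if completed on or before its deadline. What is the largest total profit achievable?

Take jobs in profit order; each goes to the latest open slot no later than its deadline.
By profit: G(d1,57), A(d5,56), E(d3,54), C(d6,53), B(d4,50), D(d4,47), F(d5,44)
G→slot 1; A→slot 5; E→slot 3; C→slot 6; B→slot 4; D→slot 2; F skipped.
Profit = 57 + 47 + 54 + 50 + 56 + 53 = 317

317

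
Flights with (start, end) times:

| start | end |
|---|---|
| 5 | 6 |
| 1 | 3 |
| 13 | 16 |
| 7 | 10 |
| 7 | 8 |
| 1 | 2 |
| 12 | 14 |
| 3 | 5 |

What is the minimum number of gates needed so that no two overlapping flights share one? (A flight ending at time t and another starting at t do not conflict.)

Count concurrent intervals with a sweep; the peak is the room count.
Events (time:±→running): 1:+→1 1:+→2 … peak 2.

2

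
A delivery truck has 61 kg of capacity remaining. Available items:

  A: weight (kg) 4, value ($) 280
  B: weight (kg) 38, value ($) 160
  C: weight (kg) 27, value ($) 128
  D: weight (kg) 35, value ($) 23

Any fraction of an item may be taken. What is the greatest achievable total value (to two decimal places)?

534.32

Ratios (sorted): A 70.00, C 4.74, B 4.21, D 0.66
take A (4 @ 280); take C (27 @ 128); take 30/38 of B → 126.32. Capacity used 61/61.
Total value = 534.32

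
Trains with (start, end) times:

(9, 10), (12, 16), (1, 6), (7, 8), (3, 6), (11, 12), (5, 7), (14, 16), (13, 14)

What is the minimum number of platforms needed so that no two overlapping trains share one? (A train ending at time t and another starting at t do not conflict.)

3

Count concurrent intervals with a sweep; the peak is the room count.
starts: [1, 3, 5, 7, 9, 11, 12, 13, 14]
ends:   [6, 6, 7, 8, 10, 12, 14, 16, 16]
s1→1 s3→2 s5→3  — peak 3.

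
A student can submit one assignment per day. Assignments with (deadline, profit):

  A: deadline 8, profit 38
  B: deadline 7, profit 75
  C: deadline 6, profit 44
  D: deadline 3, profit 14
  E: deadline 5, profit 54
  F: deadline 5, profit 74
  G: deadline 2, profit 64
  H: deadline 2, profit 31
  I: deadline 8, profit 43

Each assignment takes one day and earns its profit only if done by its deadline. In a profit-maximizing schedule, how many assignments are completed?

By profit: B(d7,75), F(d5,74), G(d2,64), E(d5,54), C(d6,44), I(d8,43), A(d8,38), H(d2,31), D(d3,14)
B→slot 7; F→slot 5; G→slot 2; E→slot 4; C→slot 6; I→slot 8; A→slot 3; H→slot 1; D skipped.
8 of 9 scheduled.

8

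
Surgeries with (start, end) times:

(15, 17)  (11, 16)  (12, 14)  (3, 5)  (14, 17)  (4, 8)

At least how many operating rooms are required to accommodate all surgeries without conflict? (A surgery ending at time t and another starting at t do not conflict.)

The answer is the maximum number of intervals overlapping at any instant.
Events (time:±→running): 3:+→1 4:+→2 5:-→1 8:-→0 11:+→1 12:+→2 14:-→1 14:+→2 15:+→3 … peak 3.

3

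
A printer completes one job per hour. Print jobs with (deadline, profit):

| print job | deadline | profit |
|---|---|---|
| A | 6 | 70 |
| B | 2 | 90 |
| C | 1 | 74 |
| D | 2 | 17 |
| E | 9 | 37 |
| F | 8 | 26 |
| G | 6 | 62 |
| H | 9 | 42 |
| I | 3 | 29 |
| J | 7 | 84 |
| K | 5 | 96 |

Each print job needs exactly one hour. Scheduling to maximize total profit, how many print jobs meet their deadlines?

Profit order: K=96 B=90 J=84 C=74 A=70 G=62 H=42 E=37 I=29 F=26 D=17
Assign: K→slot 5, B→slot 2, J→slot 7, C→slot 1, A→slot 6, G→slot 4, H→slot 9, E→slot 8, I→slot 3, F skipped, D skipped.
Slots: [1:C] [2:B] [3:I] [4:G] [5:K] [6:A] [7:J] [8:E] [9:H]
9 of 11 scheduled.

9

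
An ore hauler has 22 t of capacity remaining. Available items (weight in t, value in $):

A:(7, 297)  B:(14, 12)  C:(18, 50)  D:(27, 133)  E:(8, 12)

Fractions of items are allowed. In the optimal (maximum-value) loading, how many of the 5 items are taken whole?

Sort by value per unit weight and fill in that order.
Ratios (sorted): A 42.43, D 4.93, C 2.78, E 1.50, B 0.86
take A (7 @ 297); take 15/27 of D → 73.89. Capacity used 22/22.
1 item(s) taken whole; one partial (take 15/27 of D).

1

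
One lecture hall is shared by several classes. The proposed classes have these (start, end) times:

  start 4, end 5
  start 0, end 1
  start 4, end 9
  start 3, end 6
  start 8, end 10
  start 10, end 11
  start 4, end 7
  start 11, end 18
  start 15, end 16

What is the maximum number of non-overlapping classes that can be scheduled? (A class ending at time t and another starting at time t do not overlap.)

5

Sort by end time and greedily take each interval whose start is ≥ the last chosen end.
By end time: (0,1), (4,5), (3,6), (4,7), (4,9), (8,10), (10,11), (15,16), (11,18).
Pick (0,1); next start ≥ 1 → (4,5); next start ≥ 5 → (8,10); next start ≥ 10 → (10,11); next start ≥ 11 → (15,16).
Selected 5 classes.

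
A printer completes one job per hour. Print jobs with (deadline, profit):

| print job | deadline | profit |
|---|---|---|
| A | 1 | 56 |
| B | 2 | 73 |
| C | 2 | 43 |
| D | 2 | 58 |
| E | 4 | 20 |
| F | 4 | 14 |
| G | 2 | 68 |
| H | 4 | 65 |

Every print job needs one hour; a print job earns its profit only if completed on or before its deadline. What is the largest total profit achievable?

Take jobs in profit order; each goes to the latest open slot no later than its deadline.
Profit order: B=73 G=68 H=65 D=58 A=56 C=43 E=20 F=14
Assign: B→slot 2, G→slot 1, H→slot 4, D skipped, A skipped, C skipped, E→slot 3, F skipped.
Slots: [1:G] [2:B] [3:E] [4:H]
Profit = 68 + 73 + 20 + 65 = 226

226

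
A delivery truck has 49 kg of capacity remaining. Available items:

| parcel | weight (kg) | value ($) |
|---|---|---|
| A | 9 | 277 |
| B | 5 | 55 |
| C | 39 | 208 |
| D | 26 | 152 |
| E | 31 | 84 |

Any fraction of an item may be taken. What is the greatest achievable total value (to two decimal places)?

Greedy by value/weight ratio, highest first.
Order: A (277/9=30.78) > B (55/5=11.00) > D (152/26=5.85) > C (208/39=5.33) > E (84/31=2.71)
Fill: take A (9 @ 277) → take B (5 @ 55) → take D (26 @ 152) → take 9/39 of C → 48.00; 49/49 used.
Total value = 532.00

532.00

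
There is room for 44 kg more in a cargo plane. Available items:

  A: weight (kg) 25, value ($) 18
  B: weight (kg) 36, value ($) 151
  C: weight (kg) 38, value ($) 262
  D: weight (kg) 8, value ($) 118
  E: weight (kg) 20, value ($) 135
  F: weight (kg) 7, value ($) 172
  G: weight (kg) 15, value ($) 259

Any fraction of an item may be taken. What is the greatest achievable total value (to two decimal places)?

645.53

Greedy by value/weight ratio, highest first.
Order: F (172/7=24.57) > G (259/15=17.27) > D (118/8=14.75) > C (262/38=6.89) > E (135/20=6.75) > B (151/36=4.19) > A (18/25=0.72)
Fill: take F (7 @ 172) → take G (15 @ 259) → take D (8 @ 118) → take 14/38 of C → 96.53; 44/44 used.
Total value = 645.53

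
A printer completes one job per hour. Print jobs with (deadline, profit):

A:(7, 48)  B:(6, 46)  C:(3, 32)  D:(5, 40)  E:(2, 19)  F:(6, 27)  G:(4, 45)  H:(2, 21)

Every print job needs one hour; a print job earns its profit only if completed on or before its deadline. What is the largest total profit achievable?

259

By profit: A(d7,48), B(d6,46), G(d4,45), D(d5,40), C(d3,32), F(d6,27), H(d2,21), E(d2,19)
A→slot 7; B→slot 6; G→slot 4; D→slot 5; C→slot 3; F→slot 2; H→slot 1; E skipped.
Profit = 21 + 27 + 32 + 45 + 40 + 46 + 48 = 259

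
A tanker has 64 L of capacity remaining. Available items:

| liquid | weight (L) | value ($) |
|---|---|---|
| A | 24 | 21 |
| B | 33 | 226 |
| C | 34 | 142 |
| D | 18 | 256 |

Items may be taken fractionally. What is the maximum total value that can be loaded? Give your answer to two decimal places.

536.29

Greedy by value/weight ratio, highest first.
Order: D (256/18=14.22) > B (226/33=6.85) > C (142/34=4.18) > A (21/24=0.88)
Fill: take D (18 @ 256) → take B (33 @ 226) → take 13/34 of C → 54.29; 64/64 used.
Total value = 536.29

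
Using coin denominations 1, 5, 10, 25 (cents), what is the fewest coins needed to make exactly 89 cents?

8

Greedy: take as many of the largest coin as possible, then repeat with the remainder.
89 = 3×25 + 1×10 + 4×1
Total coins = 3 + 1 + 4 = 8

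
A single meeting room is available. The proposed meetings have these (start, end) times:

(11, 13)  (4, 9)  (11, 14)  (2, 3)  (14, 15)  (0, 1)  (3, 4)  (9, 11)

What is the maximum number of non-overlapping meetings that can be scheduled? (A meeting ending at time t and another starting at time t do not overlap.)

Greedy by earliest finish: after sorting by end time, pick each interval compatible with the last pick.
By end time: (0,1), (2,3), (3,4), (4,9), (9,11), (11,13), (11,14), (14,15).
Pick (0,1); next start ≥ 1 → (2,3); next start ≥ 3 → (3,4); next start ≥ 4 → (4,9); next start ≥ 9 → (9,11); next start ≥ 11 → (11,13); next start ≥ 13 → (14,15).
Selected 7 meetings.

7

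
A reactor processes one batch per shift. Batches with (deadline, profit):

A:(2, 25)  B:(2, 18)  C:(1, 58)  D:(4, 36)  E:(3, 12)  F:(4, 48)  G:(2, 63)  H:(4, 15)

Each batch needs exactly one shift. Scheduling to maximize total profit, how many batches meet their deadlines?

4

Sort by profit descending; place each in the latest free slot ≤ its deadline.
By profit: G(d2,63), C(d1,58), F(d4,48), D(d4,36), A(d2,25), B(d2,18), H(d4,15), E(d3,12)
G→slot 2; C→slot 1; F→slot 4; D→slot 3; A skipped; B skipped; H skipped; E skipped.
4 of 8 scheduled.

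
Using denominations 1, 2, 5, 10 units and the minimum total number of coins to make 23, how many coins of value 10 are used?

23 − 2×10→3 − 1×2→1 − 1×1→0
Count of 10: 2

2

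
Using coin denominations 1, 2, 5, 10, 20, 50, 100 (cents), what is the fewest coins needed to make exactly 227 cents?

5

Greedy: take as many of the largest coin as possible, then repeat with the remainder.
227 − 2×100→27 − 1×20→7 − 1×5→2 − 1×2→0
Total coins = 2 + 1 + 1 + 1 = 5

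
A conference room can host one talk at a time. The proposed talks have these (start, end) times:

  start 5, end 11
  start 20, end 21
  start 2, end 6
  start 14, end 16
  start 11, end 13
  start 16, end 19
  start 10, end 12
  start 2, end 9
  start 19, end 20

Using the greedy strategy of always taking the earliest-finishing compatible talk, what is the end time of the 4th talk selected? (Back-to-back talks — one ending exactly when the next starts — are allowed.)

Sorted by end: (2,6)  (2,9)  (5,11)  (10,12)  (11,13)  (14,16)  (16,19)  (19,20)  (20,21)
take (2,6); skip (5,11); take (10,12); skip (11,13); take (14,16); take (16,19); take (19,20); take (20,21).
Selected: (2,6) (10,12) (14,16) (16,19) (19,20) (20,21)

19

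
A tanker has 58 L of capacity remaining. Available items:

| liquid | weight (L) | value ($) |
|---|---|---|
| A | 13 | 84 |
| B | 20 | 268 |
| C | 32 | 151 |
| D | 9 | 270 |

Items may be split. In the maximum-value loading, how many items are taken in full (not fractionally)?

3

Sort by value per unit weight and fill in that order.
Order: D (270/9=30.00) > B (268/20=13.40) > A (84/13=6.46) > C (151/32=4.72)
Fill: take D (9 @ 270) → take B (20 @ 268) → take A (13 @ 84) → take 16/32 of C → 75.50; 58/58 used.
3 item(s) taken whole; one partial (take 16/32 of C).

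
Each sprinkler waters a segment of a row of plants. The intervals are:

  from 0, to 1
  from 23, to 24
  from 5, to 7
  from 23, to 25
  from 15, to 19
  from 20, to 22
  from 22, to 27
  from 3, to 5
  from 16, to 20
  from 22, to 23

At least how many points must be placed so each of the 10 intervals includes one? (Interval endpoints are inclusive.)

5

Process intervals by earliest right end; each time one isn't hit yet, stab at its right endpoint.
Sorted: [0,1] [3,5] [5,7] [15,19] [16,20] [20,22] [22,23] [23,24] [23,25] [22,27]
{[0,1]} hit by 1; {[3,5],[5,7]} hit by 5; {[15,19],[16,20]} hit by 19; {[20,22],[22,23]} hit by 22; {[23,24],[23,25],[22,27]} hit by 24.
Points: 1, 5, 19, 22, 24 (5 total).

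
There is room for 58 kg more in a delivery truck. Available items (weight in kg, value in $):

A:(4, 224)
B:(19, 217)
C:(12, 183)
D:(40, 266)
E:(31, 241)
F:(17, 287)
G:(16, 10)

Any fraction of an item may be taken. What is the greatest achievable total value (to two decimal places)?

Order: A (224/4=56.00) > F (287/17=16.88) > C (183/12=15.25) > B (217/19=11.42) > E (241/31=7.77) > D (266/40=6.65) > G (10/16=0.62)
Fill: take A (4 @ 224) → take F (17 @ 287) → take C (12 @ 183) → take B (19 @ 217) → take 6/31 of E → 46.65; 58/58 used.
Total value = 957.65

957.65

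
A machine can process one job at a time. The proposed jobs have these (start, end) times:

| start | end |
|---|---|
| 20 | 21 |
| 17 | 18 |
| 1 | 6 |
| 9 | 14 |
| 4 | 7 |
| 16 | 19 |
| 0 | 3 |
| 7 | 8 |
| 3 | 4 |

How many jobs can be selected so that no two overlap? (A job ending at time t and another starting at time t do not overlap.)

Sorted by end: (0,3)  (3,4)  (1,6)  (4,7)  (7,8)  (9,14)  (17,18)  (16,19)  (20,21)
take (0,3); take (3,4); skip (1,6); take (4,7); take (7,8); take (9,14); take (17,18); skip (16,19); take (20,21).
Selected 7 jobs.

7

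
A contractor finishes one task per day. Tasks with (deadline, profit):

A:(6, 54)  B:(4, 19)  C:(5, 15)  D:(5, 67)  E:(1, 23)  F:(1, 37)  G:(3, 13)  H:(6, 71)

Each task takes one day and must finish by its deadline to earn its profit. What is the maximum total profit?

263

Sort by profit descending; place each in the latest free slot ≤ its deadline.
Profit order: H=71 D=67 A=54 F=37 E=23 B=19 C=15 G=13
Assign: H→slot 6, D→slot 5, A→slot 4, F→slot 1, E skipped, B→slot 3, C→slot 2, G skipped.
Slots: [1:F] [2:C] [3:B] [4:A] [5:D] [6:H]
Profit = 37 + 15 + 19 + 54 + 67 + 71 = 263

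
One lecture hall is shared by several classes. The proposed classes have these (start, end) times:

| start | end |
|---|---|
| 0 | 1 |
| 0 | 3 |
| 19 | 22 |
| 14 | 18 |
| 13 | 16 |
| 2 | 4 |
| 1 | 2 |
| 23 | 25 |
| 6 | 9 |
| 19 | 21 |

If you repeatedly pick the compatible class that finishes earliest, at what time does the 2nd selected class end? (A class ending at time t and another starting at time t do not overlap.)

2

Order by finish time; keep every interval that doesn't clash with the previous kept one.
Sorted by end: (0,1)  (1,2)  (0,3)  (2,4)  (6,9)  (13,16)  (14,18)  (19,21)  (19,22)  (23,25)
take (0,1); take (1,2); take (2,4); take (6,9); take (13,16); take (19,21); take (23,25).
Selected: (0,1) (1,2) (2,4) (6,9) (13,16) (19,21) (23,25)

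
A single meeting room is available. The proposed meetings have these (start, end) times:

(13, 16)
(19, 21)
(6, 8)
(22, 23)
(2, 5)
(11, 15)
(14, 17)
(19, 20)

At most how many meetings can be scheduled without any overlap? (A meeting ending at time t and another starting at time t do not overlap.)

5

Sorted by end: (2,5)  (6,8)  (11,15)  (13,16)  (14,17)  (19,20)  (19,21)  (22,23)
take (2,5); take (6,8); take (11,15); take (19,20); take (22,23).
Selected 5 meetings.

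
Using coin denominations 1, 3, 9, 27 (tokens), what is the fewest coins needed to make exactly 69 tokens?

Use the largest denomination that fits, subtract, and repeat.
69 = 2×27 + 1×9 + 2×3
Total coins = 2 + 1 + 2 = 5

5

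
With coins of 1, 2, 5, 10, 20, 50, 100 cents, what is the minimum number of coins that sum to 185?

5

185 − 1×100→85 − 1×50→35 − 1×20→15 − 1×10→5 − 1×5→0
Total coins = 1 + 1 + 1 + 1 + 1 = 5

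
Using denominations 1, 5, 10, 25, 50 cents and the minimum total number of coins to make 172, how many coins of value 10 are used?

Greedy: take as many of the largest coin as possible, then repeat with the remainder.
172 − 3×50→22 − 2×10→2 − 2×1→0
Count of 10: 2

2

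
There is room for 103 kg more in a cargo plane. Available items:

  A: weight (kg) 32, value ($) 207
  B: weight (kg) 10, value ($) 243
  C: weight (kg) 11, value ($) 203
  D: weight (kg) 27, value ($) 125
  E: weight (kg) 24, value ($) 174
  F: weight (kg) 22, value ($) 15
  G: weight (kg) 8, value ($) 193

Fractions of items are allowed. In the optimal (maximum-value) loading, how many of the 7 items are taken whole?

5

Ratios (sorted): B 24.30, G 24.12, C 18.45, E 7.25, A 6.47, D 4.63, F 0.68
take B (10 @ 243); take G (8 @ 193); take C (11 @ 203); take E (24 @ 174); take A (32 @ 207); take 18/27 of D → 83.33. Capacity used 103/103.
5 item(s) taken whole; one partial (take 18/27 of D).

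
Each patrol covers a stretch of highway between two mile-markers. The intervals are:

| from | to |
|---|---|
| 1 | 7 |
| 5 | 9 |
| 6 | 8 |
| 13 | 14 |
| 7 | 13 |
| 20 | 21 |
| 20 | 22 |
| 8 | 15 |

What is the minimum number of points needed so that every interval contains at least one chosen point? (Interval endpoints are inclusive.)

By right end: [1,7]  [6,8]  [5,9]  [7,13]  [13,14]  [8,15]  [20,21]  [20,22]
[1,7] uncovered → point at 7; [13,14] uncovered → point at 14; [20,21] uncovered → point at 21.
Points: 7, 14, 21 (3 total).

3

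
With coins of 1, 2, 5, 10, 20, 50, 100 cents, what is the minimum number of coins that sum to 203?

4

203 − 2×100→3 − 1×2→1 − 1×1→0
Total coins = 2 + 1 + 1 = 4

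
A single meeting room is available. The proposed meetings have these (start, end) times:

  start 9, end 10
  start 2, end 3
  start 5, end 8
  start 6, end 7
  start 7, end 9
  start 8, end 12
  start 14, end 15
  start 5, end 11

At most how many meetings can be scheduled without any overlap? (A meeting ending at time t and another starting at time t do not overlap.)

5

By end time: (2,3), (6,7), (5,8), (7,9), (9,10), (5,11), (8,12), (14,15).
Pick (2,3); next start ≥ 3 → (6,7); next start ≥ 7 → (7,9); next start ≥ 9 → (9,10); next start ≥ 10 → (14,15).
Selected 5 meetings.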